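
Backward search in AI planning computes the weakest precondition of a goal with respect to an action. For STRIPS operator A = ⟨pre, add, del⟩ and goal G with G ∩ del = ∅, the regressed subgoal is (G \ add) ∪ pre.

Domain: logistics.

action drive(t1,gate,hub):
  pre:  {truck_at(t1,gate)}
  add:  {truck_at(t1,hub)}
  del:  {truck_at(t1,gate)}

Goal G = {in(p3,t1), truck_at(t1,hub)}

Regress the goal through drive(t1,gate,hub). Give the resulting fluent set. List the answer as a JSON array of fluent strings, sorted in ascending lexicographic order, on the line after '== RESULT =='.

Compute (G \ add) ∪ pre:
  G ∩ del = {}  (empty — regression defined)
  G \ add = {in(p3,t1), truck_at(t1,hub)} \ {truck_at(t1,hub)} = {in(p3,t1)}
  ∪ pre   = {in(p3,t1)} ∪ {truck_at(t1,gate)}
          = {in(p3,t1), truck_at(t1,gate)}

== RESULT ==
["in(p3,t1)", "truck_at(t1,gate)"]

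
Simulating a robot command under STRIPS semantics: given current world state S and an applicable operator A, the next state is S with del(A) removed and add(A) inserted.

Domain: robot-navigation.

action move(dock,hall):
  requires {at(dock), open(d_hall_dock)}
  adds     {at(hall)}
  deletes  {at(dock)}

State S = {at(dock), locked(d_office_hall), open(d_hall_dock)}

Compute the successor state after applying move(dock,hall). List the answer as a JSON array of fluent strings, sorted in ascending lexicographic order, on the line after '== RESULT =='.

Compute (S \ del) ∪ add:
  pre ⊆ S: {at(dock), open(d_hall_dock)} ⊆ S  — applicable
  S \ del = {locked(d_office_hall), open(d_hall_dock)}
  ∪ add   = {at(hall), locked(d_office_hall), open(d_hall_dock)}

== RESULT ==
["at(hall)", "locked(d_office_hall)", "open(d_hall_dock)"]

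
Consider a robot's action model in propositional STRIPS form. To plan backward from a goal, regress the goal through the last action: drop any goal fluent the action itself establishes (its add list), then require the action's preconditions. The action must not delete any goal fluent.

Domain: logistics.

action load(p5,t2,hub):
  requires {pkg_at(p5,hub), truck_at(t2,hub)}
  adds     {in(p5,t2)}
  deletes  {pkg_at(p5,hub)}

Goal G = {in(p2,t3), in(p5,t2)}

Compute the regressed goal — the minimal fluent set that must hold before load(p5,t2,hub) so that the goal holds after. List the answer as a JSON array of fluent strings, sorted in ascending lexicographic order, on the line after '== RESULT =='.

Regress:
  G ∩ del = {}  (empty — regression defined)
  G \ add = {in(p2,t3), in(p5,t2)} \ {in(p5,t2)} = {in(p2,t3)}
  ∪ pre   = {in(p2,t3)} ∪ {pkg_at(p5,hub), truck_at(t2,hub)}
          = {in(p2,t3), pkg_at(p5,hub), truck_at(t2,hub)}

== RESULT ==
["in(p2,t3)", "pkg_at(p5,hub)", "truck_at(t2,hub)"]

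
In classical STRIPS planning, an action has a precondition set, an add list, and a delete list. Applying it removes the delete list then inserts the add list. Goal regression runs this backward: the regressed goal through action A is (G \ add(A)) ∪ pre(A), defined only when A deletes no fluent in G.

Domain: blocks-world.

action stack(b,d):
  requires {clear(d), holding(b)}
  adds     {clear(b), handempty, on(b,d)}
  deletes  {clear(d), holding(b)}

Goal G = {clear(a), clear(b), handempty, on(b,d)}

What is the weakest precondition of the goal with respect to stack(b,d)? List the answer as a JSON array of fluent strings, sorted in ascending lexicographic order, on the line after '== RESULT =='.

Regress:
  G ∩ del = {}  (empty — regression defined)
  G \ add = {clear(a), clear(b), handempty, on(b,d)} \ {clear(b), handempty, on(b,d)} = {clear(a)}
  ∪ pre   = {clear(a)} ∪ {clear(d), holding(b)}
          = {clear(a), clear(d), holding(b)}

== RESULT ==
["clear(a)", "clear(d)", "holding(b)"]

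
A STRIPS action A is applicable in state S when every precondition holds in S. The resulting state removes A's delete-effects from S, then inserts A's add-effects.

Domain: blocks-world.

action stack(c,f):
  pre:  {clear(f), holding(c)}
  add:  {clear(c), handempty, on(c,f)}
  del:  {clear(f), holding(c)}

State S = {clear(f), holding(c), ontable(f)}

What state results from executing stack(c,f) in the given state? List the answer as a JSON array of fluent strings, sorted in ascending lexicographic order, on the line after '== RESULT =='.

Progress:
  pre ⊆ S: {clear(f), holding(c)} ⊆ S  — applicable
  S \ del = {ontable(f)}
  ∪ add   = {clear(c), handempty, on(c,f), ontable(f)}

== RESULT ==
["clear(c)", "handempty", "on(c,f)", "ontable(f)"]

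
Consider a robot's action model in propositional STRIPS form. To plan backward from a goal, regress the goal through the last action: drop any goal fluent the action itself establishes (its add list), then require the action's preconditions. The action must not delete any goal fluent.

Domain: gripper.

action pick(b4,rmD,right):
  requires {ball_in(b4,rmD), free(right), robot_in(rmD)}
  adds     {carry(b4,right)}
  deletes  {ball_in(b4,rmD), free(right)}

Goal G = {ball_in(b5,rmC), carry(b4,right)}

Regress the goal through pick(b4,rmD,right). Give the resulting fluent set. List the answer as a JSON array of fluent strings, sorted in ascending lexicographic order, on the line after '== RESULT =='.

Compute (G \ add) ∪ pre:
  G ∩ del = {}  (empty — regression defined)
  G \ add = {ball_in(b5,rmC), carry(b4,right)} \ {carry(b4,right)} = {ball_in(b5,rmC)}
  ∪ pre   = {ball_in(b5,rmC)} ∪ {ball_in(b4,rmD), free(right), robot_in(rmD)}
          = {ball_in(b4,rmD), ball_in(b5,rmC), free(right), robot_in(rmD)}

== RESULT ==
["ball_in(b4,rmD)", "ball_in(b5,rmC)", "free(right)", "robot_in(rmD)"]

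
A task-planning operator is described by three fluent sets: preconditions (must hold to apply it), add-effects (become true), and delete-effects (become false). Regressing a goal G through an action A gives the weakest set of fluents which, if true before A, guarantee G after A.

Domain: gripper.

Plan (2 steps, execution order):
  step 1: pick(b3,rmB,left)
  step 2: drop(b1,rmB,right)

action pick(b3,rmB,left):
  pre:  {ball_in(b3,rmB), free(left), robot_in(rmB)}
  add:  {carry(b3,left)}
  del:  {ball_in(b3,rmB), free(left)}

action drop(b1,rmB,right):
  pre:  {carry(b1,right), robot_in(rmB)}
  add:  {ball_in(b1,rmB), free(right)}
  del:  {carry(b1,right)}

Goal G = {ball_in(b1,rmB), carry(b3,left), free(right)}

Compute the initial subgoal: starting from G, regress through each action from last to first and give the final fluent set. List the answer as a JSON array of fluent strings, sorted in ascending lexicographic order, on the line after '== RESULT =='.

Regress step by step:
  through step 2 (drop(b1,rmB,right)): drop {ball_in(b1,rmB), free(right)}, keep {carry(b3,left)}, require {carry(b1,right), robot_in(rmB)}
    → {carry(b1,right), carry(b3,left), robot_in(rmB)}
  through step 1 (pick(b3,rmB,left)): drop {carry(b3,left)}, keep {carry(b1,right), robot_in(rmB)}, require {ball_in(b3,rmB), free(left), robot_in(rmB)}
    → {ball_in(b3,rmB), carry(b1,right), free(left), robot_in(rmB)}

== RESULT ==
["ball_in(b3,rmB)", "carry(b1,right)", "free(left)", "robot_in(rmB)"]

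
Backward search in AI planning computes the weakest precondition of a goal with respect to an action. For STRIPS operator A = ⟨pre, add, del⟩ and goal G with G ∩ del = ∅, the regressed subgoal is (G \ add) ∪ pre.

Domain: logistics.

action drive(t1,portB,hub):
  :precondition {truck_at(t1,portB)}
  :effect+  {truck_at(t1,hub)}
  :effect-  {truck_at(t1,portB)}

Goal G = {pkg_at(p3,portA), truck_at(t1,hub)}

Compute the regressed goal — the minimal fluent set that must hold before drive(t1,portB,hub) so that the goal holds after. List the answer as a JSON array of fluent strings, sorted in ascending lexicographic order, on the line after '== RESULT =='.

Compute (G \ add) ∪ pre:
  G ∩ del = {}  (empty — regression defined)
  G \ add = {pkg_at(p3,portA), truck_at(t1,hub)} \ {truck_at(t1,hub)} = {pkg_at(p3,portA)}
  ∪ pre   = {pkg_at(p3,portA)} ∪ {truck_at(t1,portB)}
          = {pkg_at(p3,portA), truck_at(t1,portB)}

== RESULT ==
["pkg_at(p3,portA)", "truck_at(t1,portB)"]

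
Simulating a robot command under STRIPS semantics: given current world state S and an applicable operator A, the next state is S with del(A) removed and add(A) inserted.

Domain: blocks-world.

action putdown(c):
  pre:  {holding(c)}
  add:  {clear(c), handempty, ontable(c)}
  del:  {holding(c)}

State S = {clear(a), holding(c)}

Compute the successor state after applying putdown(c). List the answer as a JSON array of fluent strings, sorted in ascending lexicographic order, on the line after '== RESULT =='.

Compute (S \ del) ∪ add:
  pre ⊆ S: {holding(c)} ⊆ S  — applicable
  S \ del = {clear(a)}
  ∪ add   = {clear(a), clear(c), handempty, ontable(c)}

== RESULT ==
["clear(a)", "clear(c)", "handempty", "ontable(c)"]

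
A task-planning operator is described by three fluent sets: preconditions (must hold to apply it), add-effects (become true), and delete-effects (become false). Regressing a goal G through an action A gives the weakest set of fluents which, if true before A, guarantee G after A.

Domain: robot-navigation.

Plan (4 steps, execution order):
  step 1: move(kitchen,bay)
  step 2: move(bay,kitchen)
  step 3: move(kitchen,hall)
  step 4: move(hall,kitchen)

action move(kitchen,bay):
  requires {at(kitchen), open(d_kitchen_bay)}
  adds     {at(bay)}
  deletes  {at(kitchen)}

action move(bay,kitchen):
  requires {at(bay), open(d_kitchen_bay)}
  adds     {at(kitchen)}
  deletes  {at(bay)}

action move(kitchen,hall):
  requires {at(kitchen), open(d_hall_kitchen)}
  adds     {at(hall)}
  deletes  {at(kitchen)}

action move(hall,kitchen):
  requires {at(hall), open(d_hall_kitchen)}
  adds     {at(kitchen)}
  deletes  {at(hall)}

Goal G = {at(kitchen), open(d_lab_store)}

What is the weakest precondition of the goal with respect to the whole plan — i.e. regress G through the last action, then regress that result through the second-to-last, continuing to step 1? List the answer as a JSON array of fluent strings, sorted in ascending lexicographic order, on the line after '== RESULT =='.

Work backward from the goal:
  through step 4 (move(hall,kitchen)): drop {at(kitchen)}, keep {open(d_lab_store)}, require {at(hall), open(d_hall_kitchen)}
    → {at(hall), open(d_hall_kitchen), open(d_lab_store)}
  through step 3 (move(kitchen,hall)): drop {at(hall)}, keep {open(d_hall_kitchen), open(d_lab_store)}, require {at(kitchen), open(d_hall_kitchen)}
    → {at(kitchen), open(d_hall_kitchen), open(d_lab_store)}
  through step 2 (move(bay,kitchen)): drop {at(kitchen)}, keep {open(d_hall_kitchen), open(d_lab_store)}, require {at(bay), open(d_kitchen_bay)}
    → {at(bay), open(d_hall_kitchen), open(d_kitchen_bay), open(d_lab_store)}
  through step 1 (move(kitchen,bay)): drop {at(bay)}, keep {open(d_hall_kitchen), open(d_kitchen_bay), open(d_lab_store)}, require {at(kitchen), open(d_kitchen_bay)}
    → {at(kitchen), open(d_hall_kitchen), open(d_kitchen_bay), open(d_lab_store)}

== RESULT ==
["at(kitchen)", "open(d_hall_kitchen)", "open(d_kitchen_bay)", "open(d_lab_store)"]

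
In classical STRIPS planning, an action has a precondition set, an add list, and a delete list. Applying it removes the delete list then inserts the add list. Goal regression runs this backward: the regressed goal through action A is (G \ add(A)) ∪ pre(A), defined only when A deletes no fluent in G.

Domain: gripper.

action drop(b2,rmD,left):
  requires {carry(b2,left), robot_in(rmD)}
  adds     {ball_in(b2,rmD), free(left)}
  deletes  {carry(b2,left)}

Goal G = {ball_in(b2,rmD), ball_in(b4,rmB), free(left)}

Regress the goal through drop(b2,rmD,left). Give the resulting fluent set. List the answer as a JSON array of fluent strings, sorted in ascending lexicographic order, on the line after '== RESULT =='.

Regress:
  G ∩ del = {}  (empty — regression defined)
  G \ add = {ball_in(b2,rmD), ball_in(b4,rmB), free(left)} \ {ball_in(b2,rmD), free(left)} = {ball_in(b4,rmB)}
  ∪ pre   = {ball_in(b4,rmB)} ∪ {carry(b2,left), robot_in(rmD)}
          = {ball_in(b4,rmB), carry(b2,left), robot_in(rmD)}

== RESULT ==
["ball_in(b4,rmB)", "carry(b2,left)", "robot_in(rmD)"]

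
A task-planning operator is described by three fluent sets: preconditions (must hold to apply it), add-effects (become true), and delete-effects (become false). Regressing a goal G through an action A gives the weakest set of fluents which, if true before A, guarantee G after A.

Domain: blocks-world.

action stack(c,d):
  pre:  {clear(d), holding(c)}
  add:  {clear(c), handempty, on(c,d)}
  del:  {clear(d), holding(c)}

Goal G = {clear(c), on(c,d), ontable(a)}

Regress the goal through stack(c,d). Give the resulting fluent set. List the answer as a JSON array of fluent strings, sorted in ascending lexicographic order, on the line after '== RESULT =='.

Compute (G \ add) ∪ pre:
  G ∩ del = {}  (empty — regression defined)
  G \ add = {clear(c), on(c,d), ontable(a)} \ {clear(c), handempty, on(c,d)} = {ontable(a)}
  ∪ pre   = {ontable(a)} ∪ {clear(d), holding(c)}
          = {clear(d), holding(c), ontable(a)}

== RESULT ==
["clear(d)", "holding(c)", "ontable(a)"]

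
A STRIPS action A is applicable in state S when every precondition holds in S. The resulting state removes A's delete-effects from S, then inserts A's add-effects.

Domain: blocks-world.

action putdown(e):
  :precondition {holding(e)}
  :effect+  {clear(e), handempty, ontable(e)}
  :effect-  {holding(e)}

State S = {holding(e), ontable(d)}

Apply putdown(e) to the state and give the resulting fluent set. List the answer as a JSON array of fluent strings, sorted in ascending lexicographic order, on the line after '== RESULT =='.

Progress:
  pre ⊆ S: {holding(e)} ⊆ S  — applicable
  S \ del = {ontable(d)}
  ∪ add   = {clear(e), handempty, ontable(d), ontable(e)}

== RESULT ==
["clear(e)", "handempty", "ontable(d)", "ontable(e)"]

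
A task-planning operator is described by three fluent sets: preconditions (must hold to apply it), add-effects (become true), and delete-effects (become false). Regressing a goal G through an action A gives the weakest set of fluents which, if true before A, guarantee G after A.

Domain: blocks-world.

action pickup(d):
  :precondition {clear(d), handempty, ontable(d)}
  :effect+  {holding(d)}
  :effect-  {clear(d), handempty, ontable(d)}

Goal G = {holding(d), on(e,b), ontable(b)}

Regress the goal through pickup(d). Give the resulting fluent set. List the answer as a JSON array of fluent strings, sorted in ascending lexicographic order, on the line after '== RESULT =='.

Compute (G \ add) ∪ pre:
  G ∩ del = {}  (empty — regression defined)
  G \ add = {holding(d), on(e,b), ontable(b)} \ {holding(d)} = {on(e,b), ontable(b)}
  ∪ pre   = {on(e,b), ontable(b)} ∪ {clear(d), handempty, ontable(d)}
          = {clear(d), handempty, on(e,b), ontable(b), ontable(d)}

== RESULT ==
["clear(d)", "handempty", "on(e,b)", "ontable(b)", "ontable(d)"]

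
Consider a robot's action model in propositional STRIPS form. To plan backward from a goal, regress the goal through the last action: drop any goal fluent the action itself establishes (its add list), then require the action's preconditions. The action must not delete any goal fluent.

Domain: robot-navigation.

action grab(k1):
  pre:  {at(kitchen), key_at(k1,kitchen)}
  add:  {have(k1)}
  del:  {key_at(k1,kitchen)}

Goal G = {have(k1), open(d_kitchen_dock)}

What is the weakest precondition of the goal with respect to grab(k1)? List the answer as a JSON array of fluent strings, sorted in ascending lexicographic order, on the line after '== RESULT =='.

Regress:
  G ∩ del = {}  (empty — regression defined)
  G \ add = {have(k1), open(d_kitchen_dock)} \ {have(k1)} = {open(d_kitchen_dock)}
  ∪ pre   = {open(d_kitchen_dock)} ∪ {at(kitchen), key_at(k1,kitchen)}
          = {at(kitchen), key_at(k1,kitchen), open(d_kitchen_dock)}

== RESULT ==
["at(kitchen)", "key_at(k1,kitchen)", "open(d_kitchen_dock)"]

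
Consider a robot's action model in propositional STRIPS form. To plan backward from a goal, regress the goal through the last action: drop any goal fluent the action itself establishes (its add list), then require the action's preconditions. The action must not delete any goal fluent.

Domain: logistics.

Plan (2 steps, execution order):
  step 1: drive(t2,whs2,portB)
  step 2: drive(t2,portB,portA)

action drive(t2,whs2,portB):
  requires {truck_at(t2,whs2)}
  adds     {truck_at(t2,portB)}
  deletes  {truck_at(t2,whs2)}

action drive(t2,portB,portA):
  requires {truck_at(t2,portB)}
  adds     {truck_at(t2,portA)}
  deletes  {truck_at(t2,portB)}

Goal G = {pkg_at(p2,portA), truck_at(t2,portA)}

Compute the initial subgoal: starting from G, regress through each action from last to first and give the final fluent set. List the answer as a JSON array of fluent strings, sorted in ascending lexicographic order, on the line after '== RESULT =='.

Regress step by step:
  through step 2 (drive(t2,portB,portA)): drop {truck_at(t2,portA)}, keep {pkg_at(p2,portA)}, require {truck_at(t2,portB)}
    → {pkg_at(p2,portA), truck_at(t2,portB)}
  through step 1 (drive(t2,whs2,portB)): drop {truck_at(t2,portB)}, keep {pkg_at(p2,portA)}, require {truck_at(t2,whs2)}
    → {pkg_at(p2,portA), truck_at(t2,whs2)}

== RESULT ==
["pkg_at(p2,portA)", "truck_at(t2,whs2)"]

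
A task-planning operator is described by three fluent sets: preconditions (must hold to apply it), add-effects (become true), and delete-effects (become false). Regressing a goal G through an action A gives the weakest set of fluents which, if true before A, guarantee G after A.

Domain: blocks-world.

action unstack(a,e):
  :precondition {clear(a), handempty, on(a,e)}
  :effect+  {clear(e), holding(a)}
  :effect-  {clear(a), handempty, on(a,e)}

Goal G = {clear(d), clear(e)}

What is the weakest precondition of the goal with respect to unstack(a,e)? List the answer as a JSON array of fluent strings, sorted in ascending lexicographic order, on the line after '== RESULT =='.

Regress:
  G ∩ del = {}  (empty — regression defined)
  G \ add = {clear(d), clear(e)} \ {clear(e), holding(a)} = {clear(d)}
  ∪ pre   = {clear(d)} ∪ {clear(a), handempty, on(a,e)}
          = {clear(a), clear(d), handempty, on(a,e)}

== RESULT ==
["clear(a)", "clear(d)", "handempty", "on(a,e)"]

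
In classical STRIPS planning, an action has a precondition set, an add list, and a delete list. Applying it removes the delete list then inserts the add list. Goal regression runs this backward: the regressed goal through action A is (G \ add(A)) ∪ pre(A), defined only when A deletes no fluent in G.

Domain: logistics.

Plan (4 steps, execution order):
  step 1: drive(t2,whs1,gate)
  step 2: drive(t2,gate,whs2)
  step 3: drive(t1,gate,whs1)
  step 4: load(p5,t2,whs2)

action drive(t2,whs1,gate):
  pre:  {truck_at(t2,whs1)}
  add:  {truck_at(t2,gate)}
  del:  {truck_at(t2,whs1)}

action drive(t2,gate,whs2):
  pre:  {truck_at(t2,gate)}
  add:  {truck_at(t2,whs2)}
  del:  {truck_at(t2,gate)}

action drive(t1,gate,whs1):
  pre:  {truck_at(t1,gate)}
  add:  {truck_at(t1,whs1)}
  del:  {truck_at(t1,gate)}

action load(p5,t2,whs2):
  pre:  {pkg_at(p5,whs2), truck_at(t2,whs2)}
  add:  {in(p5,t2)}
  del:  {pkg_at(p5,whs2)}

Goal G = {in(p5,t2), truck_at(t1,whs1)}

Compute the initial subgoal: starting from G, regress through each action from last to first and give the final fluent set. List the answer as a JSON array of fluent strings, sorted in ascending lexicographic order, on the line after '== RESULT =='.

Regress step by step:
  through step 4 (load(p5,t2,whs2)): drop {in(p5,t2)}, keep {truck_at(t1,whs1)}, require {pkg_at(p5,whs2), truck_at(t2,whs2)}
    → {pkg_at(p5,whs2), truck_at(t1,whs1), truck_at(t2,whs2)}
  through step 3 (drive(t1,gate,whs1)): drop {truck_at(t1,whs1)}, keep {pkg_at(p5,whs2), truck_at(t2,whs2)}, require {truck_at(t1,gate)}
    → {pkg_at(p5,whs2), truck_at(t1,gate), truck_at(t2,whs2)}
  through step 2 (drive(t2,gate,whs2)): drop {truck_at(t2,whs2)}, keep {pkg_at(p5,whs2), truck_at(t1,gate)}, require {truck_at(t2,gate)}
    → {pkg_at(p5,whs2), truck_at(t1,gate), truck_at(t2,gate)}
  through step 1 (drive(t2,whs1,gate)): drop {truck_at(t2,gate)}, keep {pkg_at(p5,whs2), truck_at(t1,gate)}, require {truck_at(t2,whs1)}
    → {pkg_at(p5,whs2), truck_at(t1,gate), truck_at(t2,whs1)}

== RESULT ==
["pkg_at(p5,whs2)", "truck_at(t1,gate)", "truck_at(t2,whs1)"]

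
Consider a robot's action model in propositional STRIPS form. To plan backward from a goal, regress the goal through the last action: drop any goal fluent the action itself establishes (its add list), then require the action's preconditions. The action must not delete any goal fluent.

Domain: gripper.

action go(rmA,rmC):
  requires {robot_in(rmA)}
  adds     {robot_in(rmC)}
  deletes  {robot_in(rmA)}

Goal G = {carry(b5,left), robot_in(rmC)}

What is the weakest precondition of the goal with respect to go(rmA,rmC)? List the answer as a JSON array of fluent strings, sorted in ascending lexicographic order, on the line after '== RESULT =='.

Compute (G \ add) ∪ pre:
  G ∩ del = {}  (empty — regression defined)
  G \ add = {carry(b5,left), robot_in(rmC)} \ {robot_in(rmC)} = {carry(b5,left)}
  ∪ pre   = {carry(b5,left)} ∪ {robot_in(rmA)}
          = {carry(b5,left), robot_in(rmA)}

== RESULT ==
["carry(b5,left)", "robot_in(rmA)"]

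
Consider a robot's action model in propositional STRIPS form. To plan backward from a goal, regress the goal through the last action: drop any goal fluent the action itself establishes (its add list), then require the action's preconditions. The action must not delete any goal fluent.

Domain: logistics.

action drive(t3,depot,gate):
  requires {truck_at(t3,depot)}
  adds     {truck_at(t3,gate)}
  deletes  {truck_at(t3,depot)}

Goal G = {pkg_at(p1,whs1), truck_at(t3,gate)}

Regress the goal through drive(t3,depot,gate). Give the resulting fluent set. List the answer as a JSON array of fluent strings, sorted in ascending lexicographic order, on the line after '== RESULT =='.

Regress:
  G ∩ del = {}  (empty — regression defined)
  G \ add = {pkg_at(p1,whs1), truck_at(t3,gate)} \ {truck_at(t3,gate)} = {pkg_at(p1,whs1)}
  ∪ pre   = {pkg_at(p1,whs1)} ∪ {truck_at(t3,depot)}
          = {pkg_at(p1,whs1), truck_at(t3,depot)}

== RESULT ==
["pkg_at(p1,whs1)", "truck_at(t3,depot)"]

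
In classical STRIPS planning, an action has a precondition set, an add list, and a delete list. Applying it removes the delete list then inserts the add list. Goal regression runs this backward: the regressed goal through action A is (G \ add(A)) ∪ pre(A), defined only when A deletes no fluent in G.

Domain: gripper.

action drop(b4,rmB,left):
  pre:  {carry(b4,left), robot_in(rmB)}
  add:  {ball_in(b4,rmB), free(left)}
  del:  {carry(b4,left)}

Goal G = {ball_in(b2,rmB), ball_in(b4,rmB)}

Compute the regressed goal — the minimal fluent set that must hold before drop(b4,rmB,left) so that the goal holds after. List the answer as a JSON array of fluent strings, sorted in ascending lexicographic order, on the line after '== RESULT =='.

Regress:
  G ∩ del = {}  (empty — regression defined)
  G \ add = {ball_in(b2,rmB), ball_in(b4,rmB)} \ {ball_in(b4,rmB), free(left)} = {ball_in(b2,rmB)}
  ∪ pre   = {ball_in(b2,rmB)} ∪ {carry(b4,left), robot_in(rmB)}
          = {ball_in(b2,rmB), carry(b4,left), robot_in(rmB)}

== RESULT ==
["ball_in(b2,rmB)", "carry(b4,left)", "robot_in(rmB)"]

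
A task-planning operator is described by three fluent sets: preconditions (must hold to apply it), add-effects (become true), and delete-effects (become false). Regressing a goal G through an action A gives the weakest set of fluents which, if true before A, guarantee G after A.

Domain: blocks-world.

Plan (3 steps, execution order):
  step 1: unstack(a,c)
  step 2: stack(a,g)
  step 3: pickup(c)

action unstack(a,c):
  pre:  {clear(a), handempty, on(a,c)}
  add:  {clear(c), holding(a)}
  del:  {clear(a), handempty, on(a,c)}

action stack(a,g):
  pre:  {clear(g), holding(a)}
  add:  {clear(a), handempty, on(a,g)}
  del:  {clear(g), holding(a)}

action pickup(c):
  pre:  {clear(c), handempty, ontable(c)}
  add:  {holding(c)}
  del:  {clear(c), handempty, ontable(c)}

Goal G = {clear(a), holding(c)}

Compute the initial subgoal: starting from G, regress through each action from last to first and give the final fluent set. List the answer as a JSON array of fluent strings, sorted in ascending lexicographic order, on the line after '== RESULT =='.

Work backward from the goal:
  through step 3 (pickup(c)): drop {holding(c)}, keep {clear(a)}, require {clear(c), handempty, ontable(c)}
    → {clear(a), clear(c), handempty, ontable(c)}
  through step 2 (stack(a,g)): drop {clear(a), handempty}, keep {clear(c), ontable(c)}, require {clear(g), holding(a)}
    → {clear(c), clear(g), holding(a), ontable(c)}
  through step 1 (unstack(a,c)): drop {clear(c), holding(a)}, keep {clear(g), ontable(c)}, require {clear(a), handempty, on(a,c)}
    → {clear(a), clear(g), handempty, on(a,c), ontable(c)}

== RESULT ==
["clear(a)", "clear(g)", "handempty", "on(a,c)", "ontable(c)"]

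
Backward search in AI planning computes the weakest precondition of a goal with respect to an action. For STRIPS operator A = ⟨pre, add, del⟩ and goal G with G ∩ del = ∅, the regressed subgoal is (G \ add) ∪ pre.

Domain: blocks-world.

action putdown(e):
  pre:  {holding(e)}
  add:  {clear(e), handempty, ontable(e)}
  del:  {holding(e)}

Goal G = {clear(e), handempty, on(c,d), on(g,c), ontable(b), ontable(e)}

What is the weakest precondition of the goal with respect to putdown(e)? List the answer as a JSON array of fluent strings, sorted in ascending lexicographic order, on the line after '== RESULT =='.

Compute (G \ add) ∪ pre:
  G ∩ del = {}  (empty — regression defined)
  G \ add = {clear(e), handempty, on(c,d), on(g,c), ontable(b), ontable(e)} \ {clear(e), handempty, ontable(e)} = {on(c,d), on(g,c), ontable(b)}
  ∪ pre   = {on(c,d), on(g,c), ontable(b)} ∪ {holding(e)}
          = {holding(e), on(c,d), on(g,c), ontable(b)}

== RESULT ==
["holding(e)", "on(c,d)", "on(g,c)", "ontable(b)"]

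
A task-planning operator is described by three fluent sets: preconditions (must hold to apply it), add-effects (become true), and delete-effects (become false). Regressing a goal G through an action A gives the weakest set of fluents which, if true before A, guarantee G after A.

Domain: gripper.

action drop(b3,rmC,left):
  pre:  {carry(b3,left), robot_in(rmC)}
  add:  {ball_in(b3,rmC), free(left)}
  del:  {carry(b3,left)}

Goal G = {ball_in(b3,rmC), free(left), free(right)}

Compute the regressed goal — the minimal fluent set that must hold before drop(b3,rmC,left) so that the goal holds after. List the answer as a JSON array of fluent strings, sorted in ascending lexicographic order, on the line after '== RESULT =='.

Regress:
  G ∩ del = {}  (empty — regression defined)
  G \ add = {ball_in(b3,rmC), free(left), free(right)} \ {ball_in(b3,rmC), free(left)} = {free(right)}
  ∪ pre   = {free(right)} ∪ {carry(b3,left), robot_in(rmC)}
          = {carry(b3,left), free(right), robot_in(rmC)}

== RESULT ==
["carry(b3,left)", "free(right)", "robot_in(rmC)"]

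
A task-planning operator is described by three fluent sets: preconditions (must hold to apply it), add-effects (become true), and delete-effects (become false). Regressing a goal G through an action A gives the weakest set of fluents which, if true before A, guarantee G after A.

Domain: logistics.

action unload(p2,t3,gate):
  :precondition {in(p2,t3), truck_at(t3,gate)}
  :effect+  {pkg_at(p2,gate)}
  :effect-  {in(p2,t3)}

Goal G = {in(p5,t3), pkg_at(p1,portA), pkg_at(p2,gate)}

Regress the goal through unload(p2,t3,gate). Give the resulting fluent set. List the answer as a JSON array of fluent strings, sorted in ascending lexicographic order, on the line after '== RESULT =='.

Regress:
  G ∩ del = {}  (empty — regression defined)
  G \ add = {in(p5,t3), pkg_at(p1,portA), pkg_at(p2,gate)} \ {pkg_at(p2,gate)} = {in(p5,t3), pkg_at(p1,portA)}
  ∪ pre   = {in(p5,t3), pkg_at(p1,portA)} ∪ {in(p2,t3), truck_at(t3,gate)}
          = {in(p2,t3), in(p5,t3), pkg_at(p1,portA), truck_at(t3,gate)}

== RESULT ==
["in(p2,t3)", "in(p5,t3)", "pkg_at(p1,portA)", "truck_at(t3,gate)"]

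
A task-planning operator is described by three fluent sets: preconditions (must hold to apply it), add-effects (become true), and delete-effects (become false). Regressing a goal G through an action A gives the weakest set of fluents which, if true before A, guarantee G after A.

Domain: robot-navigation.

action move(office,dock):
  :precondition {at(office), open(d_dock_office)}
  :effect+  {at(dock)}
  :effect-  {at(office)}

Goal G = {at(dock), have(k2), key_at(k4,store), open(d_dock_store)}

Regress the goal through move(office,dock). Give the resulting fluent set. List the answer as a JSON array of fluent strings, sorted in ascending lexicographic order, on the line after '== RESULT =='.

Compute (G \ add) ∪ pre:
  G ∩ del = {}  (empty — regression defined)
  G \ add = {at(dock), have(k2), key_at(k4,store), open(d_dock_store)} \ {at(dock)} = {have(k2), key_at(k4,store), open(d_dock_store)}
  ∪ pre   = {have(k2), key_at(k4,store), open(d_dock_store)} ∪ {at(office), open(d_dock_office)}
          = {at(office), have(k2), key_at(k4,store), open(d_dock_office), open(d_dock_store)}

== RESULT ==
["at(office)", "have(k2)", "key_at(k4,store)", "open(d_dock_office)", "open(d_dock_store)"]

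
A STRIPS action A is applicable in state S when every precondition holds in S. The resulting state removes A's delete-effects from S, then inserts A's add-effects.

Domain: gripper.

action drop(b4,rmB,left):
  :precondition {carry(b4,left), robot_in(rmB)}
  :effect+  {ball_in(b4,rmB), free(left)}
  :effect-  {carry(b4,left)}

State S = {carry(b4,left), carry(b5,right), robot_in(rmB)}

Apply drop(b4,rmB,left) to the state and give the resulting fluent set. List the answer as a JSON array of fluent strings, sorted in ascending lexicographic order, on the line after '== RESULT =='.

Progress:
  pre ⊆ S: {carry(b4,left), robot_in(rmB)} ⊆ S  — applicable
  S \ del = {carry(b5,right), robot_in(rmB)}
  ∪ add   = {ball_in(b4,rmB), carry(b5,right), free(left), robot_in(rmB)}

== RESULT ==
["ball_in(b4,rmB)", "carry(b5,right)", "free(left)", "robot_in(rmB)"]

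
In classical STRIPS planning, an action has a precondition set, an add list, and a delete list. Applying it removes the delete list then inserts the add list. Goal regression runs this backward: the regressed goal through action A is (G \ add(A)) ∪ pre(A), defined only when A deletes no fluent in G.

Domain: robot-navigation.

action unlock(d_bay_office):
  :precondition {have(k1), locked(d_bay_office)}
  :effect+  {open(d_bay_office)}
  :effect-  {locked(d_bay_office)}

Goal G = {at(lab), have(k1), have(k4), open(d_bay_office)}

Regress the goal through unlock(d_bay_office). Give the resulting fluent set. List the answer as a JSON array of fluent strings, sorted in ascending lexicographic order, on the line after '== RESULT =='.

Compute (G \ add) ∪ pre:
  G ∩ del = {}  (empty — regression defined)
  G \ add = {at(lab), have(k1), have(k4), open(d_bay_office)} \ {open(d_bay_office)} = {at(lab), have(k1), have(k4)}
  ∪ pre   = {at(lab), have(k1), have(k4)} ∪ {have(k1), locked(d_bay_office)}
          = {at(lab), have(k1), have(k4), locked(d_bay_office)}

== RESULT ==
["at(lab)", "have(k1)", "have(k4)", "locked(d_bay_office)"]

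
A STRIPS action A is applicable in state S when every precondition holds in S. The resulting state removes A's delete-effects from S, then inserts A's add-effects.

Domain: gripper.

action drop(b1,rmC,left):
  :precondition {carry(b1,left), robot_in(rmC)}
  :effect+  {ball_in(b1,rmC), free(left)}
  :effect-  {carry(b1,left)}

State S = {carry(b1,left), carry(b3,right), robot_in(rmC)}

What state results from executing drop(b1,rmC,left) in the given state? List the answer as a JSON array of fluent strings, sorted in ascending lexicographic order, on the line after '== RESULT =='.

Compute (S \ del) ∪ add:
  pre ⊆ S: {carry(b1,left), robot_in(rmC)} ⊆ S  — applicable
  S \ del = {carry(b3,right), robot_in(rmC)}
  ∪ add   = {ball_in(b1,rmC), carry(b3,right), free(left), robot_in(rmC)}

== RESULT ==
["ball_in(b1,rmC)", "carry(b3,right)", "free(left)", "robot_in(rmC)"]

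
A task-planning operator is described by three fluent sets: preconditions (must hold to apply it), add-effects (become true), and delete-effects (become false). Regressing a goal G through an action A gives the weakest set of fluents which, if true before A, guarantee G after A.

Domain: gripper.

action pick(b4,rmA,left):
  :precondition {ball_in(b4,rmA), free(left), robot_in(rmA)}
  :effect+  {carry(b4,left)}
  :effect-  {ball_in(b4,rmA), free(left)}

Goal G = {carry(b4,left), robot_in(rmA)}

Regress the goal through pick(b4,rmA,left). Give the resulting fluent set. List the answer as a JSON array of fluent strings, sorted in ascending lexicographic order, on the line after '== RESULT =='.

Compute (G \ add) ∪ pre:
  G ∩ del = {}  (empty — regression defined)
  G \ add = {carry(b4,left), robot_in(rmA)} \ {carry(b4,left)} = {robot_in(rmA)}
  ∪ pre   = {robot_in(rmA)} ∪ {ball_in(b4,rmA), free(left), robot_in(rmA)}
          = {ball_in(b4,rmA), free(left), robot_in(rmA)}

== RESULT ==
["ball_in(b4,rmA)", "free(left)", "robot_in(rmA)"]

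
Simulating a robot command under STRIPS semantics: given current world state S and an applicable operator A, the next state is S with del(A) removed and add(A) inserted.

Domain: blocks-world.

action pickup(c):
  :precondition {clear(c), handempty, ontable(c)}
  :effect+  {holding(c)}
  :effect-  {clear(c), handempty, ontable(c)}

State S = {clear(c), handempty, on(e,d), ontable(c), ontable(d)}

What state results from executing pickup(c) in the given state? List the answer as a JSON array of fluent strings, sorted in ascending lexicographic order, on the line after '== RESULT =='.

Progress:
  pre ⊆ S: {clear(c), handempty, ontable(c)} ⊆ S  — applicable
  S \ del = {on(e,d), ontable(d)}
  ∪ add   = {holding(c), on(e,d), ontable(d)}

== RESULT ==
["holding(c)", "on(e,d)", "ontable(d)"]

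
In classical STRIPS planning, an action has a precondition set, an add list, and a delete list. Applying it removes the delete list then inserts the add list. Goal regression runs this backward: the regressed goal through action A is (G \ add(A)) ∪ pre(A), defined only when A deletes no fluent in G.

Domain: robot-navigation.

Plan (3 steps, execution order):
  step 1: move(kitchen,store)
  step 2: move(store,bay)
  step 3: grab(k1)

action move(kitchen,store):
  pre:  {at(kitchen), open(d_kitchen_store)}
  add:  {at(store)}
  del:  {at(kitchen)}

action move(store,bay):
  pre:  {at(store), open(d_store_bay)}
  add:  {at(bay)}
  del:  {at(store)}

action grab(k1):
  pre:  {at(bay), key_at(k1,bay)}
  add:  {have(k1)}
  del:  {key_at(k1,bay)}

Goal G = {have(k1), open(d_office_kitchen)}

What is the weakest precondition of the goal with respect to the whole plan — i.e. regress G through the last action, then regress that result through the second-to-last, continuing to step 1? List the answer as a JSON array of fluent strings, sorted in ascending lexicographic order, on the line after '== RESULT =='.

Regress step by step:
  through step 3 (grab(k1)): drop {have(k1)}, keep {open(d_office_kitchen)}, require {at(bay), key_at(k1,bay)}
    → {at(bay), key_at(k1,bay), open(d_office_kitchen)}
  through step 2 (move(store,bay)): drop {at(bay)}, keep {key_at(k1,bay), open(d_office_kitchen)}, require {at(store), open(d_store_bay)}
    → {at(store), key_at(k1,bay), open(d_office_kitchen), open(d_store_bay)}
  through step 1 (move(kitchen,store)): drop {at(store)}, keep {key_at(k1,bay), open(d_office_kitchen), open(d_store_bay)}, require {at(kitchen), open(d_kitchen_store)}
    → {at(kitchen), key_at(k1,bay), open(d_kitchen_store), open(d_office_kitchen), open(d_store_bay)}

== RESULT ==
["at(kitchen)", "key_at(k1,bay)", "open(d_kitchen_store)", "open(d_office_kitchen)", "open(d_store_bay)"]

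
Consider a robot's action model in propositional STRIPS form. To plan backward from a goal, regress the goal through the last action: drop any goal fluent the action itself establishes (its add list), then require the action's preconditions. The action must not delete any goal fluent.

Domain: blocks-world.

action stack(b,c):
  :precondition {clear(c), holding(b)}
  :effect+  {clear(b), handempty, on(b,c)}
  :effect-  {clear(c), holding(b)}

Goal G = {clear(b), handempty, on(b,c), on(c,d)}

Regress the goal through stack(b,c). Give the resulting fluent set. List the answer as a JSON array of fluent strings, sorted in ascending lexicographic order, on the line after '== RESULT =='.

Compute (G \ add) ∪ pre:
  G ∩ del = {}  (empty — regression defined)
  G \ add = {clear(b), handempty, on(b,c), on(c,d)} \ {clear(b), handempty, on(b,c)} = {on(c,d)}
  ∪ pre   = {on(c,d)} ∪ {clear(c), holding(b)}
          = {clear(c), holding(b), on(c,d)}

== RESULT ==
["clear(c)", "holding(b)", "on(c,d)"]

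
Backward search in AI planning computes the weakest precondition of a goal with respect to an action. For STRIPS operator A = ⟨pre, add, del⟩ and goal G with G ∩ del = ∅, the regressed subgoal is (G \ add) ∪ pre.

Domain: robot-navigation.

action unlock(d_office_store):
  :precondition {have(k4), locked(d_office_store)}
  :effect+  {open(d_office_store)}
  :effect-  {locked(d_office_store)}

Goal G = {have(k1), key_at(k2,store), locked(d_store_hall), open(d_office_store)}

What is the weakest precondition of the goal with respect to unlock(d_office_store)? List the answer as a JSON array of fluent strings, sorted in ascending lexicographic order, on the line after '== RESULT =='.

Compute (G \ add) ∪ pre:
  G ∩ del = {}  (empty — regression defined)
  G \ add = {have(k1), key_at(k2,store), locked(d_store_hall), open(d_office_store)} \ {open(d_office_store)} = {have(k1), key_at(k2,store), locked(d_store_hall)}
  ∪ pre   = {have(k1), key_at(k2,store), locked(d_store_hall)} ∪ {have(k4), locked(d_office_store)}
          = {have(k1), have(k4), key_at(k2,store), locked(d_office_store), locked(d_store_hall)}

== RESULT ==
["have(k1)", "have(k4)", "key_at(k2,store)", "locked(d_office_store)", "locked(d_store_hall)"]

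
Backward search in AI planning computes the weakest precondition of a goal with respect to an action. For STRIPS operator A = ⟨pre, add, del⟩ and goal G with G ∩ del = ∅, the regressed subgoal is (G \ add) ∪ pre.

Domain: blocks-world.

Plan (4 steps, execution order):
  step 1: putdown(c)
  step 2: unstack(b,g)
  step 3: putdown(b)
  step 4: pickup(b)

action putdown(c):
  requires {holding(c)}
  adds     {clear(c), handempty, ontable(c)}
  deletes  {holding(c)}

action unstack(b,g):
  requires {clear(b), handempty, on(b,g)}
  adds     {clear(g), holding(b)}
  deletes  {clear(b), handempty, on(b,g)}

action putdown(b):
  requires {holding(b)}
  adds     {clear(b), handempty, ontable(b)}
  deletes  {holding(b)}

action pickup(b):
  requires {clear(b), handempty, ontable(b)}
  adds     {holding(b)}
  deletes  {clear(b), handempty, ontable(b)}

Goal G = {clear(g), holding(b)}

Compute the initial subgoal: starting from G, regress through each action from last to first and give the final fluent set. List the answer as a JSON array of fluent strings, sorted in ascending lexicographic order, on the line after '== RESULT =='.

Work backward from the goal:
  through step 4 (pickup(b)): drop {holding(b)}, keep {clear(g)}, require {clear(b), handempty, ontable(b)}
    → {clear(b), clear(g), handempty, ontable(b)}
  through step 3 (putdown(b)): drop {clear(b), handempty, ontable(b)}, keep {clear(g)}, require {holding(b)}
    → {clear(g), holding(b)}
  through step 2 (unstack(b,g)): drop {clear(g), holding(b)}, keep {}, require {clear(b), handempty, on(b,g)}
    → {clear(b), handempty, on(b,g)}
  through step 1 (putdown(c)): drop {handempty}, keep {clear(b), on(b,g)}, require {holding(c)}
    → {clear(b), holding(c), on(b,g)}

== RESULT ==
["clear(b)", "holding(c)", "on(b,g)"]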